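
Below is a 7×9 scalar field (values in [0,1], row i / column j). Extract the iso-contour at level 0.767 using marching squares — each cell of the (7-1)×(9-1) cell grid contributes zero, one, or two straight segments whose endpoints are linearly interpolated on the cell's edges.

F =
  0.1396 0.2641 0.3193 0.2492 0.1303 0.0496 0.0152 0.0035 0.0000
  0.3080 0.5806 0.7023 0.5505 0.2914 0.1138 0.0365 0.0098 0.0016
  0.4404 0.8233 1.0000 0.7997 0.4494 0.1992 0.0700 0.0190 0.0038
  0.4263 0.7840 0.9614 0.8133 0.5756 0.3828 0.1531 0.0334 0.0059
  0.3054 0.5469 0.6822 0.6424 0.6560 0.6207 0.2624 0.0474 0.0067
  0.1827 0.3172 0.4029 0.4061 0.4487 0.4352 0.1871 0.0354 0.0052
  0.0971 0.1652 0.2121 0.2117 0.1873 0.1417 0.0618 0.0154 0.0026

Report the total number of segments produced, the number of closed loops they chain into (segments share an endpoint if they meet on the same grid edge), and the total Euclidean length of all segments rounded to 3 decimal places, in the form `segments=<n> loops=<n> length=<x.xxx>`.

cell (1,0): code 0100 → (1.768,1.000)–(2.000,0.853)
cell (1,1): code 1100 → (1.217,2.000)–(1.768,1.000)
cell (1,2): code 1100 → (1.869,3.000)–(1.217,2.000)
cell (1,3): code 1000 → (2.000,3.093)–(1.869,3.000)
cell (2,0): code 0110 → (2.000,0.853)–(3.000,0.952)
cell (2,3): code 1001 → (3.000,3.195)–(2.000,3.093)
cell (3,0): code 0010 → (3.000,0.952)–(3.072,1.000)
cell (3,1): code 0011 → (3.072,1.000)–(3.696,2.000)
cell (3,2): code 0011 → (3.696,2.000)–(3.271,3.000)
cell (3,3): code 0001 → (3.271,3.000)–(3.000,3.195)
total: 10 segments, chained into 1 closed loop(s), length Σ = 7.466256

segments=10 loops=1 length=7.466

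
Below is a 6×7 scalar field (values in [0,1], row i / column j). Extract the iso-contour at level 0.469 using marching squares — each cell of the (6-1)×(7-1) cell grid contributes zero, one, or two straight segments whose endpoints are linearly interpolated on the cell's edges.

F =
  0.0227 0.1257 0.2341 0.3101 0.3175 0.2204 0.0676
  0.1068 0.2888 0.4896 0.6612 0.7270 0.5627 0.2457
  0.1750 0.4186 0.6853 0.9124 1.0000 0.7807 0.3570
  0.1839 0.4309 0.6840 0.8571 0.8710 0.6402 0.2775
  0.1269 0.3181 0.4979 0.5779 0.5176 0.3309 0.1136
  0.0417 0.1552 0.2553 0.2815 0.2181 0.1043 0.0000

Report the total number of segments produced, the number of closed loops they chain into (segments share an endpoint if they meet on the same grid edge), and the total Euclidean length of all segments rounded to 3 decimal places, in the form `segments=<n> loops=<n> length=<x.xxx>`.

segments=16 loops=1 length=13.419

cell (0,1): code 0100 → (0.919,2.000)–(1.000,1.897)
cell (0,2): code 1100 → (0.453,3.000)–(0.919,2.000)
cell (0,3): code 1100 → (0.370,4.000)–(0.453,3.000)
cell (0,4): code 1100 → (0.726,5.000)–(0.370,4.000)
cell (0,5): code 1000 → (1.000,5.296)–(0.726,5.000)
cell (1,1): code 0110 → (1.000,1.897)–(2.000,1.189)
cell (1,5): code 1001 → (2.000,5.736)–(1.000,5.296)
cell (2,1): code 0110 → (2.000,1.189)–(3.000,1.151)
cell (2,5): code 1001 → (3.000,5.472)–(2.000,5.736)
cell (3,1): code 0110 → (3.000,1.151)–(4.000,1.839)
cell (3,4): code 1011 → (4.000,4.260)–(3.554,5.000)
cell (3,5): code 0001 → (3.554,5.000)–(3.000,5.472)
cell (4,1): code 0010 → (4.000,1.839)–(4.119,2.000)
cell (4,2): code 0011 → (4.119,2.000)–(4.367,3.000)
cell (4,3): code 0011 → (4.367,3.000)–(4.162,4.000)
cell (4,4): code 0001 → (4.162,4.000)–(4.000,4.260)
total: 16 segments, chained into 1 closed loop(s), length Σ = 13.418557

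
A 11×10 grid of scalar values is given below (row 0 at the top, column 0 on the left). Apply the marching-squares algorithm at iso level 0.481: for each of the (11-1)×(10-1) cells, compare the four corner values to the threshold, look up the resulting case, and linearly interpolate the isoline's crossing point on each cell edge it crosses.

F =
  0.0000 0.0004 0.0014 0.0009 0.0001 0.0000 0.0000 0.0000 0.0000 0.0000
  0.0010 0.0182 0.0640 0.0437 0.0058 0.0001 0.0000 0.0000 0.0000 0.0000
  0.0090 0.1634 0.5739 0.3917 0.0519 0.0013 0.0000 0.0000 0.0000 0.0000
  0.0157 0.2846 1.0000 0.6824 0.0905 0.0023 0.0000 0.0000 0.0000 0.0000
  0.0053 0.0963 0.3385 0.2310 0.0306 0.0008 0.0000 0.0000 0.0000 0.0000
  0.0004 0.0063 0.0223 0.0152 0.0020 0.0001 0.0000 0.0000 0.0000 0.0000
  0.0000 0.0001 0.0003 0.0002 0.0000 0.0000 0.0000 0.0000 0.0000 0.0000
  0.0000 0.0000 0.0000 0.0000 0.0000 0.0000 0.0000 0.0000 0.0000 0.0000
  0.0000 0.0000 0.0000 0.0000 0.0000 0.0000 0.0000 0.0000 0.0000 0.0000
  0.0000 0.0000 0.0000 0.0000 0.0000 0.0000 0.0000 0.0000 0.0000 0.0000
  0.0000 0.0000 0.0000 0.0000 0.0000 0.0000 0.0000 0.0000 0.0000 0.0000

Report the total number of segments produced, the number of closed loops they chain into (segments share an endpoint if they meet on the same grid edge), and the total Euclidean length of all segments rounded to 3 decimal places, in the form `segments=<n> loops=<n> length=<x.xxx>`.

segments=8 loops=1 length=5.985

cell (1,1): code 0100 → (1.818,2.000)–(2.000,1.774)
cell (1,2): code 1000 → (2.000,2.510)–(1.818,2.000)
cell (2,1): code 0110 → (2.000,1.774)–(3.000,1.275)
cell (2,2): code 1101 → (2.307,3.000)–(2.000,2.510)
cell (2,3): code 1000 → (3.000,3.340)–(2.307,3.000)
cell (3,1): code 0010 → (3.000,1.275)–(3.785,2.000)
cell (3,2): code 0011 → (3.785,2.000)–(3.446,3.000)
cell (3,3): code 0001 → (3.446,3.000)–(3.000,3.340)
total: 8 segments, chained into 1 closed loop(s), length Σ = 5.985336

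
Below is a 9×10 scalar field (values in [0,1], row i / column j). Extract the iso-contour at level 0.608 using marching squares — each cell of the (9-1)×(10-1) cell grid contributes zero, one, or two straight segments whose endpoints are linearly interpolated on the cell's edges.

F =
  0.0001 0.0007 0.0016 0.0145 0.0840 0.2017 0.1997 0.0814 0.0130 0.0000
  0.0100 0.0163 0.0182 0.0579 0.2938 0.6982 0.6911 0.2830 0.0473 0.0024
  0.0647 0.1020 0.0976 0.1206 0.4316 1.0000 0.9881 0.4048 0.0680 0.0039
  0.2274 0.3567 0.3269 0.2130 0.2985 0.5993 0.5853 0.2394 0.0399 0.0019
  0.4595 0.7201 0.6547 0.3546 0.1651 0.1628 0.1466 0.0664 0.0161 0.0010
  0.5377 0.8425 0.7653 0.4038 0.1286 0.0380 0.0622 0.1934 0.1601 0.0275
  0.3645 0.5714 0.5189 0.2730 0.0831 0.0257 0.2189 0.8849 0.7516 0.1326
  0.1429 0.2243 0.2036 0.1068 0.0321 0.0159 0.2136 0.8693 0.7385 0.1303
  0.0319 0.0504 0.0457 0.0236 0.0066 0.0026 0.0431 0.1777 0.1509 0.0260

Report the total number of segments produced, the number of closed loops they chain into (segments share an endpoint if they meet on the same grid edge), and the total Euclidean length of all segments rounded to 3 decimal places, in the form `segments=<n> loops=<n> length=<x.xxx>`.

cell (0,4): code 0100 → (0.818,5.000)–(1.000,4.777)
cell (0,5): code 1100 → (0.831,6.000)–(0.818,5.000)
cell (0,6): code 1000 → (1.000,6.204)–(0.831,6.000)
cell (1,4): code 0110 → (1.000,4.777)–(2.000,4.310)
cell (1,6): code 1001 → (2.000,6.652)–(1.000,6.204)
cell (2,4): code 0010 → (2.000,4.310)–(2.978,5.000)
cell (2,5): code 0011 → (2.978,5.000)–(2.944,6.000)
cell (2,6): code 0001 → (2.944,6.000)–(2.000,6.652)
cell (3,0): code 0100 → (3.692,1.000)–(4.000,0.570)
cell (3,1): code 1100 → (3.858,2.000)–(3.692,1.000)
cell (3,2): code 1000 → (4.000,2.156)–(3.858,2.000)
cell (4,0): code 0110 → (4.000,0.570)–(5.000,0.231)
cell (4,2): code 1001 → (5.000,2.435)–(4.000,2.156)
cell (5,0): code 0010 → (5.000,0.231)–(5.865,1.000)
cell (5,1): code 0011 → (5.865,1.000)–(5.638,2.000)
cell (5,2): code 0001 → (5.638,2.000)–(5.000,2.435)
cell (5,6): code 0100 → (5.600,7.000)–(6.000,6.584)
cell (5,7): code 1100 → (5.757,8.000)–(5.600,7.000)
cell (5,8): code 1000 → (6.000,8.232)–(5.757,8.000)
cell (6,6): code 0110 → (6.000,6.584)–(7.000,6.601)
cell (6,8): code 1001 → (7.000,8.215)–(6.000,8.232)
cell (7,6): code 0010 → (7.000,6.601)–(7.378,7.000)
cell (7,7): code 0011 → (7.378,7.000)–(7.222,8.000)
cell (7,8): code 0001 → (7.222,8.000)–(7.000,8.215)
total: 24 segments, chained into 3 closed loop(s), length Σ = 19.695591

segments=24 loops=3 length=19.696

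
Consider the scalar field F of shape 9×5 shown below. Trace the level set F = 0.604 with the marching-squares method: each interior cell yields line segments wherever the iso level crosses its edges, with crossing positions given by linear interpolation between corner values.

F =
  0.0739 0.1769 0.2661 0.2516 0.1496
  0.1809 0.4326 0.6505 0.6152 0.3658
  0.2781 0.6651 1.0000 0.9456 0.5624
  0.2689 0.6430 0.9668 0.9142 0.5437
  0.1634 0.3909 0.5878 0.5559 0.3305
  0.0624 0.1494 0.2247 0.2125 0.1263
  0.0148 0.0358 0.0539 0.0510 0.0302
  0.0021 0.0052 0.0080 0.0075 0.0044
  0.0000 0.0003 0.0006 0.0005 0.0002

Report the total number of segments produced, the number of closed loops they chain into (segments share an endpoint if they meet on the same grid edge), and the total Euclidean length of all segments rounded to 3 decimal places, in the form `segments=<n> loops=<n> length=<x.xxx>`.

cell (0,1): code 0100 → (0.879,2.000)–(1.000,1.787)
cell (0,2): code 1100 → (0.969,3.000)–(0.879,2.000)
cell (0,3): code 1000 → (1.000,3.045)–(0.969,3.000)
cell (1,0): code 0100 → (1.737,1.000)–(2.000,0.842)
cell (1,1): code 1110 → (1.000,1.787)–(1.737,1.000)
cell (1,3): code 1001 → (2.000,3.891)–(1.000,3.045)
cell (2,0): code 0110 → (2.000,0.842)–(3.000,0.896)
cell (2,3): code 1001 → (3.000,3.837)–(2.000,3.891)
cell (3,0): code 0010 → (3.000,0.896)–(3.155,1.000)
cell (3,1): code 0011 → (3.155,1.000)–(3.957,2.000)
cell (3,2): code 0011 → (3.957,2.000)–(3.866,3.000)
cell (3,3): code 0001 → (3.866,3.000)–(3.000,3.837)
total: 12 segments, chained into 1 closed loop(s), length Σ = 9.678872

segments=12 loops=1 length=9.679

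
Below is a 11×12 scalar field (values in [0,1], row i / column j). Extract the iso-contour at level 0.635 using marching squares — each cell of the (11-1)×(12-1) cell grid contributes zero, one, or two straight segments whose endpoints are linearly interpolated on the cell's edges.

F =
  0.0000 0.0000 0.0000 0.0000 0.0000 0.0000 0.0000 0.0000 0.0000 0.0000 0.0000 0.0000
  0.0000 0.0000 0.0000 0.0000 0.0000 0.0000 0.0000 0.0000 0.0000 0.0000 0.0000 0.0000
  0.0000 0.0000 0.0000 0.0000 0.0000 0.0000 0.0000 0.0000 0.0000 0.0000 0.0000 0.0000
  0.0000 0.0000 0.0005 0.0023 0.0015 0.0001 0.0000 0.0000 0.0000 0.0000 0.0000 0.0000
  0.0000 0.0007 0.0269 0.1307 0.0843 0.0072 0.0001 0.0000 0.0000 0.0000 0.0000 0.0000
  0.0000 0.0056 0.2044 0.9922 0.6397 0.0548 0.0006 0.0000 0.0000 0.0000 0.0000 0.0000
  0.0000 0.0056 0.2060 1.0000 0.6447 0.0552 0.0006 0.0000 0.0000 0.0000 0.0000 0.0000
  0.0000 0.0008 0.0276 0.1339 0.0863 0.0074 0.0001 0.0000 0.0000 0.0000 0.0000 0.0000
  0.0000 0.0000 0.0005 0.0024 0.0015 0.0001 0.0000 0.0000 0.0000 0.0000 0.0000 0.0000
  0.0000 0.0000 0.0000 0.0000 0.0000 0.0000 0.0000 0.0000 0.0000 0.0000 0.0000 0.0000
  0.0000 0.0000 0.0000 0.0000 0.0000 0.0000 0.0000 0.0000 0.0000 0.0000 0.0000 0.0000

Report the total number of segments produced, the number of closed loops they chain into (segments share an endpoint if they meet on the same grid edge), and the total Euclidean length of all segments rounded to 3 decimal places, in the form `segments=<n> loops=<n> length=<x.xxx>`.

cell (4,2): code 0100 → (4.585,3.000)–(5.000,2.547)
cell (4,3): code 1100 → (4.992,4.000)–(4.585,3.000)
cell (4,4): code 1000 → (5.000,4.008)–(4.992,4.000)
cell (5,2): code 0110 → (5.000,2.547)–(6.000,2.540)
cell (5,4): code 1001 → (6.000,4.016)–(5.000,4.008)
cell (6,2): code 0010 → (6.000,2.540)–(6.421,3.000)
cell (6,3): code 0011 → (6.421,3.000)–(6.017,4.000)
cell (6,4): code 0001 → (6.017,4.000)–(6.000,4.016)
total: 8 segments, chained into 1 closed loop(s), length Σ = 5.431584

segments=8 loops=1 length=5.432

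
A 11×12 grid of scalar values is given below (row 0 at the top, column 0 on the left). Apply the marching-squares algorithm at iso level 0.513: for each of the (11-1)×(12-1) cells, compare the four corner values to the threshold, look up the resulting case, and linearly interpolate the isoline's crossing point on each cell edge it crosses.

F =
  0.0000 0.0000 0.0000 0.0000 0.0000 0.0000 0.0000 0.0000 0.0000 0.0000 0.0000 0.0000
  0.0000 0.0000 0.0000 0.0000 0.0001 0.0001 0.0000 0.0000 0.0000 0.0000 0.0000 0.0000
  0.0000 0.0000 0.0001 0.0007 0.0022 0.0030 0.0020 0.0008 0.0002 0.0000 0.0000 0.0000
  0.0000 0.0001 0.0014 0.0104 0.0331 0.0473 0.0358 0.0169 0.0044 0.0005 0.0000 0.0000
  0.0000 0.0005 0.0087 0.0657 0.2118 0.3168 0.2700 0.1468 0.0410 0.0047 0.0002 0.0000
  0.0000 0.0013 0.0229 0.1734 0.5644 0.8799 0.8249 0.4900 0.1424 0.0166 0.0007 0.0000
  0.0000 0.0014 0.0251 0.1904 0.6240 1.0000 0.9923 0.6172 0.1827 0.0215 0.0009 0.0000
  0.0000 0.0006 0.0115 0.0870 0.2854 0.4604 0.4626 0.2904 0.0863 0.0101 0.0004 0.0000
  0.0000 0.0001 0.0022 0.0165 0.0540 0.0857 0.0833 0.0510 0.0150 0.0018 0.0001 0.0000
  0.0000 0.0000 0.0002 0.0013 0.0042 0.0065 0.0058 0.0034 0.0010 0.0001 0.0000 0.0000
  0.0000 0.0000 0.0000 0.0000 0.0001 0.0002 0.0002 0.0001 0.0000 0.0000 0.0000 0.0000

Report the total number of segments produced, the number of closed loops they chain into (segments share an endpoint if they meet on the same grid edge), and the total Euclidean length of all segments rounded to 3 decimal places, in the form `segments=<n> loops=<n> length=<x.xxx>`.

cell (4,3): code 0100 → (4.854,4.000)–(5.000,3.869)
cell (4,4): code 1100 → (4.348,5.000)–(4.854,4.000)
cell (4,5): code 1100 → (4.438,6.000)–(4.348,5.000)
cell (4,6): code 1000 → (5.000,6.931)–(4.438,6.000)
cell (5,3): code 0110 → (5.000,3.869)–(6.000,3.744)
cell (5,6): code 1101 → (5.181,7.000)–(5.000,6.931)
cell (5,7): code 1000 → (6.000,7.240)–(5.181,7.000)
cell (6,3): code 0010 → (6.000,3.744)–(6.328,4.000)
cell (6,4): code 0011 → (6.328,4.000)–(6.903,5.000)
cell (6,5): code 0011 → (6.903,5.000)–(6.905,6.000)
cell (6,6): code 0011 → (6.905,6.000)–(6.319,7.000)
cell (6,7): code 0001 → (6.319,7.000)–(6.000,7.240)
total: 12 segments, chained into 1 closed loop(s), length Σ = 9.590768

segments=12 loops=1 length=9.591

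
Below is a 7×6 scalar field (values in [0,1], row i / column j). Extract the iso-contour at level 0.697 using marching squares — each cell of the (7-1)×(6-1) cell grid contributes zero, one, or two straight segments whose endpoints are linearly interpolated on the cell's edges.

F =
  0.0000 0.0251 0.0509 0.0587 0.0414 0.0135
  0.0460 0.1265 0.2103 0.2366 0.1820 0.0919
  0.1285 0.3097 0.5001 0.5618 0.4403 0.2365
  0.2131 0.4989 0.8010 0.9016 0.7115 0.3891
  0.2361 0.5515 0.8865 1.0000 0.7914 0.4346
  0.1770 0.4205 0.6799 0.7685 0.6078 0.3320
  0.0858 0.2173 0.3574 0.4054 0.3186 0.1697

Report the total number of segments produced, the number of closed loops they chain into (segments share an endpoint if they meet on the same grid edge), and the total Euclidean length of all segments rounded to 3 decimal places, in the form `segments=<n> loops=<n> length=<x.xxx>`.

cell (2,1): code 0100 → (2.654,2.000)–(3.000,1.656)
cell (2,2): code 1100 → (2.398,3.000)–(2.654,2.000)
cell (2,3): code 1100 → (2.947,4.000)–(2.398,3.000)
cell (2,4): code 1000 → (3.000,4.045)–(2.947,4.000)
cell (3,1): code 0110 → (3.000,1.656)–(4.000,1.434)
cell (3,4): code 1001 → (4.000,4.265)–(3.000,4.045)
cell (4,1): code 0010 → (4.000,1.434)–(4.917,2.000)
cell (4,2): code 0111 → (4.917,2.000)–(5.000,2.193)
cell (4,3): code 1011 → (5.000,3.445)–(4.514,4.000)
cell (4,4): code 0001 → (4.514,4.000)–(4.000,4.265)
cell (5,2): code 0010 → (5.000,2.193)–(5.197,3.000)
cell (5,3): code 0001 → (5.197,3.000)–(5.000,3.445)
total: 12 segments, chained into 1 closed loop(s), length Σ = 8.699499

segments=12 loops=1 length=8.699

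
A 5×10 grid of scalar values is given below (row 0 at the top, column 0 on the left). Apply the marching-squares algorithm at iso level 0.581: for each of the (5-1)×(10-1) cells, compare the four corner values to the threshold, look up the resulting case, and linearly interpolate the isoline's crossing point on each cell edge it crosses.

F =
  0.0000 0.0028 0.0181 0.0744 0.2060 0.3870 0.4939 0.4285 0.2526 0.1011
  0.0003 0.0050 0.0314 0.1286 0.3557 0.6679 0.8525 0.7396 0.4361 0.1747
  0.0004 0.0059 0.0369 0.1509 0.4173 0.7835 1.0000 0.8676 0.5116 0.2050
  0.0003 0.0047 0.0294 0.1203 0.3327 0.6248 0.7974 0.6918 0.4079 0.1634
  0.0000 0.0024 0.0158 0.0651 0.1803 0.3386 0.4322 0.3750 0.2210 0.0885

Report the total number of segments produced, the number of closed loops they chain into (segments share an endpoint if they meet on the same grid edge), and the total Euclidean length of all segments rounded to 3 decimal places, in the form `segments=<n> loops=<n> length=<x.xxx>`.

cell (0,4): code 0100 → (0.691,5.000)–(1.000,4.722)
cell (0,5): code 1100 → (0.243,6.000)–(0.691,5.000)
cell (0,6): code 1100 → (0.490,7.000)–(0.243,6.000)
cell (0,7): code 1000 → (1.000,7.523)–(0.490,7.000)
cell (1,4): code 0110 → (1.000,4.722)–(2.000,4.447)
cell (1,7): code 1001 → (2.000,7.805)–(1.000,7.523)
cell (2,4): code 0110 → (2.000,4.447)–(3.000,4.850)
cell (2,7): code 1001 → (3.000,7.390)–(2.000,7.805)
cell (3,4): code 0010 → (3.000,4.850)–(3.153,5.000)
cell (3,5): code 0011 → (3.153,5.000)–(3.593,6.000)
cell (3,6): code 0011 → (3.593,6.000)–(3.350,7.000)
cell (3,7): code 0001 → (3.350,7.000)–(3.000,7.390)
total: 12 segments, chained into 1 closed loop(s), length Σ = 10.368621

segments=12 loops=1 length=10.369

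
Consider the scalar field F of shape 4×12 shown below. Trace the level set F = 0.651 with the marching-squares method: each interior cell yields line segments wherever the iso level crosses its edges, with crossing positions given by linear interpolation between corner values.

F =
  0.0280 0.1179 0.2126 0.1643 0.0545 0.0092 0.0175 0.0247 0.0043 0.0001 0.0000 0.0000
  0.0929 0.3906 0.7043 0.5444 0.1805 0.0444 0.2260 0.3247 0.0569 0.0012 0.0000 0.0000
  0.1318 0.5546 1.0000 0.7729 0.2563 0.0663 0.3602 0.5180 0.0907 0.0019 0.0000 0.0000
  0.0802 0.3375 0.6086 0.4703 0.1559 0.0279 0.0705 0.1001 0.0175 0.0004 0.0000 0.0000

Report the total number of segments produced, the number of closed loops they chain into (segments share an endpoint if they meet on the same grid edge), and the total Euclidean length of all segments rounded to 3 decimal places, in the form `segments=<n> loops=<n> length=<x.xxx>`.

segments=8 loops=1 length=5.889

cell (0,1): code 0100 → (0.892,2.000)–(1.000,1.830)
cell (0,2): code 1000 → (1.000,2.333)–(0.892,2.000)
cell (1,1): code 0110 → (1.000,1.830)–(2.000,1.216)
cell (1,2): code 1101 → (1.467,3.000)–(1.000,2.333)
cell (1,3): code 1000 → (2.000,3.236)–(1.467,3.000)
cell (2,1): code 0010 → (2.000,1.216)–(2.892,2.000)
cell (2,2): code 0011 → (2.892,2.000)–(2.403,3.000)
cell (2,3): code 0001 → (2.403,3.000)–(2.000,3.236)
total: 8 segments, chained into 1 closed loop(s), length Σ = 5.889337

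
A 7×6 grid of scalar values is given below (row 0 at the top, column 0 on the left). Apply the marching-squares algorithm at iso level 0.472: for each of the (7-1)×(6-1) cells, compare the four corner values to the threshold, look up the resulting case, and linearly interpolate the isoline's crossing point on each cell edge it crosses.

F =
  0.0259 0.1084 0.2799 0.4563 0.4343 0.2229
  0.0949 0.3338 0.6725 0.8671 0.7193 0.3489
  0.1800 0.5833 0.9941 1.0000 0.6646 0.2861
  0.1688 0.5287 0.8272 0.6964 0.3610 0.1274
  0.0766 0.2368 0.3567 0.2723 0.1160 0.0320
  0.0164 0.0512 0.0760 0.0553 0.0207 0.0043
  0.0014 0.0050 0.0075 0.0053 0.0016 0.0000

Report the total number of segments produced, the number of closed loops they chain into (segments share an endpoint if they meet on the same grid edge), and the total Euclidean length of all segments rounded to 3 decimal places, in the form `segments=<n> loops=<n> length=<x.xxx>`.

cell (0,1): code 0100 → (0.489,2.000)–(1.000,1.408)
cell (0,2): code 1100 → (0.038,3.000)–(0.489,2.000)
cell (0,3): code 1100 → (0.132,4.000)–(0.038,3.000)
cell (0,4): code 1000 → (1.000,4.668)–(0.132,4.000)
cell (1,0): code 0100 → (1.554,1.000)–(2.000,0.724)
cell (1,1): code 1110 → (1.000,1.408)–(1.554,1.000)
cell (1,4): code 1001 → (2.000,4.509)–(1.000,4.668)
cell (2,0): code 0110 → (2.000,0.724)–(3.000,0.842)
cell (2,3): code 1011 → (3.000,3.669)–(2.634,4.000)
cell (2,4): code 0001 → (2.634,4.000)–(2.000,4.509)
cell (3,0): code 0010 → (3.000,0.842)–(3.194,1.000)
cell (3,1): code 0011 → (3.194,1.000)–(3.755,2.000)
cell (3,2): code 0011 → (3.755,2.000)–(3.529,3.000)
cell (3,3): code 0001 → (3.529,3.000)–(3.000,3.669)
total: 14 segments, chained into 1 closed loop(s), length Σ = 11.791306

segments=14 loops=1 length=11.791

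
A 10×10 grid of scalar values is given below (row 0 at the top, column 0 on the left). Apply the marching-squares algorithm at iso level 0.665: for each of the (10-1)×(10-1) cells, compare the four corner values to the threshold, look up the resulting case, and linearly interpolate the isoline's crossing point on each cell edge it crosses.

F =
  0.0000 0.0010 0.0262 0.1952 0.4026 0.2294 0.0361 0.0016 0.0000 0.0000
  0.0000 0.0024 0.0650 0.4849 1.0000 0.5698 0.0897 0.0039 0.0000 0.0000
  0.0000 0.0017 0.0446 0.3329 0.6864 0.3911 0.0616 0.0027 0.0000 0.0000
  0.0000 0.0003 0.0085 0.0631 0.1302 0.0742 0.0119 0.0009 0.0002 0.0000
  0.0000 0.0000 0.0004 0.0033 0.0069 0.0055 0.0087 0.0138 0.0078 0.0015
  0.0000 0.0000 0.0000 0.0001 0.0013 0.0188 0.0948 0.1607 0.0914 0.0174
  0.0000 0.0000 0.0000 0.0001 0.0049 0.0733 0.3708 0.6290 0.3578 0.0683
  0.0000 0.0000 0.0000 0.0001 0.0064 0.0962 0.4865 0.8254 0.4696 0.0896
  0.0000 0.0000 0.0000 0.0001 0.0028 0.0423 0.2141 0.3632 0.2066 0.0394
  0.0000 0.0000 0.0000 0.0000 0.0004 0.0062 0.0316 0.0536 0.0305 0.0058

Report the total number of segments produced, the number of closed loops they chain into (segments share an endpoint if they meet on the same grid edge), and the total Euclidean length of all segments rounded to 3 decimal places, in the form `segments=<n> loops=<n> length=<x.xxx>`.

cell (0,3): code 0100 → (0.439,4.000)–(1.000,3.350)
cell (0,4): code 1000 → (1.000,4.779)–(0.439,4.000)
cell (1,3): code 0110 → (1.000,3.350)–(2.000,3.939)
cell (1,4): code 1001 → (2.000,4.072)–(1.000,4.779)
cell (2,3): code 0010 → (2.000,3.939)–(2.038,4.000)
cell (2,4): code 0001 → (2.038,4.000)–(2.000,4.072)
cell (6,6): code 0100 → (6.183,7.000)–(7.000,6.527)
cell (6,7): code 1000 → (7.000,7.451)–(6.183,7.000)
cell (7,6): code 0010 → (7.000,6.527)–(7.347,7.000)
cell (7,7): code 0001 → (7.347,7.000)–(7.000,7.451)
total: 10 segments, chained into 2 closed loop(s), length Σ = 7.389954

segments=10 loops=2 length=7.390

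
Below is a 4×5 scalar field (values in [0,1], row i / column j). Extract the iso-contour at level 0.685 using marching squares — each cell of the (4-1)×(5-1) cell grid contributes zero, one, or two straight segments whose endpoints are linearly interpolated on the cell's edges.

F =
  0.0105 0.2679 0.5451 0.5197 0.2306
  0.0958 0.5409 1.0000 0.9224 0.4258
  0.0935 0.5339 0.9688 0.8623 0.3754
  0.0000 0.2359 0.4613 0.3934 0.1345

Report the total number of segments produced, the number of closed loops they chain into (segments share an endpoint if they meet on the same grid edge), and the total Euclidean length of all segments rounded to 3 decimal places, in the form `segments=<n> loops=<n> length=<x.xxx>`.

segments=8 loops=1 length=7.147

cell (0,1): code 0100 → (0.308,2.000)–(1.000,1.314)
cell (0,2): code 1100 → (0.410,3.000)–(0.308,2.000)
cell (0,3): code 1000 → (1.000,3.478)–(0.410,3.000)
cell (1,1): code 0110 → (1.000,1.314)–(2.000,1.347)
cell (1,3): code 1001 → (2.000,3.364)–(1.000,3.478)
cell (2,1): code 0010 → (2.000,1.347)–(2.559,2.000)
cell (2,2): code 0011 → (2.559,2.000)–(2.378,3.000)
cell (2,3): code 0001 → (2.378,3.000)–(2.000,3.364)
total: 8 segments, chained into 1 closed loop(s), length Σ = 7.146731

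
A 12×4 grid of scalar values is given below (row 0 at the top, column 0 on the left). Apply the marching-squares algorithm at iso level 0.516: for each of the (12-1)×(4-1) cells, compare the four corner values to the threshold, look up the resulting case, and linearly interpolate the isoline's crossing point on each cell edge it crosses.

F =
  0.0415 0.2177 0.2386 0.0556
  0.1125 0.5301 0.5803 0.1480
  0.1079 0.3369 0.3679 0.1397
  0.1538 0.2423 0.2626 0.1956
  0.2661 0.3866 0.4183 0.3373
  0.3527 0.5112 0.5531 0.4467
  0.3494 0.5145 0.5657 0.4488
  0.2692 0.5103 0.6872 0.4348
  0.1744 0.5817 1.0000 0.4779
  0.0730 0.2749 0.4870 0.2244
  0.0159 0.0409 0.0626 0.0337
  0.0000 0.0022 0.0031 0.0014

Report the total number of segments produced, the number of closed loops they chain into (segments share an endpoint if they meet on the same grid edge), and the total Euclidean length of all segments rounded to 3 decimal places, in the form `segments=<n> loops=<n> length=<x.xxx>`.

cell (0,0): code 0100 → (0.955,1.000)–(1.000,0.966)
cell (0,1): code 1100 → (0.812,2.000)–(0.955,1.000)
cell (0,2): code 1000 → (1.000,2.149)–(0.812,2.000)
cell (1,0): code 0010 → (1.000,0.966)–(1.073,1.000)
cell (1,1): code 0011 → (1.073,1.000)–(1.303,2.000)
cell (1,2): code 0001 → (1.303,2.000)–(1.000,2.149)
cell (4,1): code 0100 → (4.725,2.000)–(5.000,1.115)
cell (4,2): code 1000 → (5.000,2.349)–(4.725,2.000)
cell (5,1): code 0110 → (5.000,1.115)–(6.000,1.029)
cell (5,2): code 1001 → (6.000,2.425)–(5.000,2.349)
cell (6,1): code 0110 → (6.000,1.029)–(7.000,1.032)
cell (6,2): code 1001 → (7.000,2.678)–(6.000,2.425)
cell (7,0): code 0100 → (7.080,1.000)–(8.000,0.839)
cell (7,1): code 1110 → (7.000,1.032)–(7.080,1.000)
cell (7,2): code 1001 → (8.000,2.927)–(7.000,2.678)
cell (8,0): code 0010 → (8.000,0.839)–(8.214,1.000)
cell (8,1): code 0011 → (8.214,1.000)–(8.943,2.000)
cell (8,2): code 0001 → (8.943,2.000)–(8.000,2.927)
total: 18 segments, chained into 2 closed loop(s), length Σ = 13.038967

segments=18 loops=2 length=13.039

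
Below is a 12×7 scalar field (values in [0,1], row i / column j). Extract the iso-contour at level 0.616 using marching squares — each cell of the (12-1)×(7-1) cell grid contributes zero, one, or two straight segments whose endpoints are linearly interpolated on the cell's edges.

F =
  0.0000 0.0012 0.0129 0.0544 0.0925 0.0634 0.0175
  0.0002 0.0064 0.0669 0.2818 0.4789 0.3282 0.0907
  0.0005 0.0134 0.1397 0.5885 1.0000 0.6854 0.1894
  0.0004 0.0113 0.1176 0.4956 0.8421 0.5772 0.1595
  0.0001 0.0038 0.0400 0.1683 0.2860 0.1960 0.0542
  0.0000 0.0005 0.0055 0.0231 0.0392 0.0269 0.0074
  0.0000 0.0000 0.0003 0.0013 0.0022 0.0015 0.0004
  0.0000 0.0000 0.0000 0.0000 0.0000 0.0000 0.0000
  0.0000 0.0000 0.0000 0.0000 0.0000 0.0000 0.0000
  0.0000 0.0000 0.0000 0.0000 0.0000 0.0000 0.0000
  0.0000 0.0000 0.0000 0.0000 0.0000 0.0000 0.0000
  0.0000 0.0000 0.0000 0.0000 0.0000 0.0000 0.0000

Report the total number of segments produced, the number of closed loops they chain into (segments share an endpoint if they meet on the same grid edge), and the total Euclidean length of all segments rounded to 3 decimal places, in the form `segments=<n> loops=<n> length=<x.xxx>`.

cell (1,3): code 0100 → (1.263,4.000)–(2.000,3.067)
cell (1,4): code 1100 → (1.806,5.000)–(1.263,4.000)
cell (1,5): code 1000 → (2.000,5.140)–(1.806,5.000)
cell (2,3): code 0110 → (2.000,3.067)–(3.000,3.347)
cell (2,4): code 1011 → (3.000,4.854)–(2.641,5.000)
cell (2,5): code 0001 → (2.641,5.000)–(2.000,5.140)
cell (3,3): code 0010 → (3.000,3.347)–(3.407,4.000)
cell (3,4): code 0001 → (3.407,4.000)–(3.000,4.854)
total: 8 segments, chained into 1 closed loop(s), length Σ = 6.362934

segments=8 loops=1 length=6.363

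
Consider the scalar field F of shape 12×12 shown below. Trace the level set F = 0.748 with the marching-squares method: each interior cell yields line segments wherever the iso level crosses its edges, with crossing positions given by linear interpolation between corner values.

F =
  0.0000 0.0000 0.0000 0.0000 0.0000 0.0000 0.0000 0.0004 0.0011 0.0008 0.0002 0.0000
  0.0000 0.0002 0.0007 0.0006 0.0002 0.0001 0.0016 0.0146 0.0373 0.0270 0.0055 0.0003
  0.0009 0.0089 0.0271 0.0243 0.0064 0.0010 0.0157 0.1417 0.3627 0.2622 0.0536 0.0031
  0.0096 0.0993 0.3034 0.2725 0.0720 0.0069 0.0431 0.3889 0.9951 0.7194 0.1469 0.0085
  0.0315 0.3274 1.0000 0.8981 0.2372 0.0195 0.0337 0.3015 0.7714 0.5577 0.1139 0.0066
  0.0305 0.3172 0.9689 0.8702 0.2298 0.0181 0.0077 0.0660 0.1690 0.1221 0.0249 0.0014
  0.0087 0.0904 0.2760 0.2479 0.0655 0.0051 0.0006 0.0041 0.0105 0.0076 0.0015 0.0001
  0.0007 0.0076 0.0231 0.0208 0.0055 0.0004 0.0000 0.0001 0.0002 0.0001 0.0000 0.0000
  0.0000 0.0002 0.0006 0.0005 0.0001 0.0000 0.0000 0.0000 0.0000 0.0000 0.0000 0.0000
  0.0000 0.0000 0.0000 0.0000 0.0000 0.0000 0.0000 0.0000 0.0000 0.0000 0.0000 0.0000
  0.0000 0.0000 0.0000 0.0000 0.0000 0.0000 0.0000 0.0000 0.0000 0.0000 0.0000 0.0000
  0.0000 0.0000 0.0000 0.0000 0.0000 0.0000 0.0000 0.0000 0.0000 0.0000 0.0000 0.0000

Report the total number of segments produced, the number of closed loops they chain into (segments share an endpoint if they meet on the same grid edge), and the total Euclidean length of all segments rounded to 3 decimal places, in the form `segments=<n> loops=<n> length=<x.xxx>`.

segments=14 loops=2 length=9.663

cell (2,7): code 0100 → (2.609,8.000)–(3.000,7.592)
cell (2,8): code 1000 → (3.000,8.896)–(2.609,8.000)
cell (3,1): code 0100 → (3.638,2.000)–(4.000,1.625)
cell (3,2): code 1100 → (3.760,3.000)–(3.638,2.000)
cell (3,3): code 1000 → (4.000,3.227)–(3.760,3.000)
cell (3,7): code 0110 → (3.000,7.592)–(4.000,7.950)
cell (3,8): code 1001 → (4.000,8.109)–(3.000,8.896)
cell (4,1): code 0110 → (4.000,1.625)–(5.000,1.661)
cell (4,3): code 1001 → (5.000,3.191)–(4.000,3.227)
cell (4,7): code 0010 → (4.000,7.950)–(4.039,8.000)
cell (4,8): code 0001 → (4.039,8.000)–(4.000,8.109)
cell (5,1): code 0010 → (5.000,1.661)–(5.319,2.000)
cell (5,2): code 0011 → (5.319,2.000)–(5.196,3.000)
cell (5,3): code 0001 → (5.196,3.000)–(5.000,3.191)
total: 14 segments, chained into 2 closed loop(s), length Σ = 9.662692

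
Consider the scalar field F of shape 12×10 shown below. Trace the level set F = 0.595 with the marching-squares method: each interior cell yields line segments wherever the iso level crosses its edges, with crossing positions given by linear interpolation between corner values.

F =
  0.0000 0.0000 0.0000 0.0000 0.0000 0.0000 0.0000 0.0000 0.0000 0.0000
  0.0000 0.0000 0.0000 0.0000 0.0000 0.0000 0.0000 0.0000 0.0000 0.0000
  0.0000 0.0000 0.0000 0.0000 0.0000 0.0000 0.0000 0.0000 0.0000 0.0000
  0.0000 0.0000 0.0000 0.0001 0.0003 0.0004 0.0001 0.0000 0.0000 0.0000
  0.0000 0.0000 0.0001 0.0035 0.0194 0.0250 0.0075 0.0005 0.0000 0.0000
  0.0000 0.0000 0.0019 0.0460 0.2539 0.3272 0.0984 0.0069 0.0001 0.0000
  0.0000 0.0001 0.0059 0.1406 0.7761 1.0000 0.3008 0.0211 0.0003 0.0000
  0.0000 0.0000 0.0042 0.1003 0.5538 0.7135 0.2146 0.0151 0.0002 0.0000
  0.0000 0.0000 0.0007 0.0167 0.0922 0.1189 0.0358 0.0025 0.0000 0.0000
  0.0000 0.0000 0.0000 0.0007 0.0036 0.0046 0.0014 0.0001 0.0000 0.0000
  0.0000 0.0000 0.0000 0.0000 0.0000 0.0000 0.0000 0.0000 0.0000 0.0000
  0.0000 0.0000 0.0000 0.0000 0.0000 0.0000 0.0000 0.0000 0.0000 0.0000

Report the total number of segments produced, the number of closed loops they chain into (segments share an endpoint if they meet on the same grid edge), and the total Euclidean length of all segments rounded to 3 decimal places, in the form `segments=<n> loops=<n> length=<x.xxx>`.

segments=8 loops=1 length=5.632

cell (5,3): code 0100 → (5.653,4.000)–(6.000,3.715)
cell (5,4): code 1100 → (5.398,5.000)–(5.653,4.000)
cell (5,5): code 1000 → (6.000,5.579)–(5.398,5.000)
cell (6,3): code 0010 → (6.000,3.715)–(6.815,4.000)
cell (6,4): code 0111 → (6.815,4.000)–(7.000,4.258)
cell (6,5): code 1001 → (7.000,5.238)–(6.000,5.579)
cell (7,4): code 0010 → (7.000,4.258)–(7.199,5.000)
cell (7,5): code 0001 → (7.199,5.000)–(7.000,5.238)
total: 8 segments, chained into 1 closed loop(s), length Σ = 5.632158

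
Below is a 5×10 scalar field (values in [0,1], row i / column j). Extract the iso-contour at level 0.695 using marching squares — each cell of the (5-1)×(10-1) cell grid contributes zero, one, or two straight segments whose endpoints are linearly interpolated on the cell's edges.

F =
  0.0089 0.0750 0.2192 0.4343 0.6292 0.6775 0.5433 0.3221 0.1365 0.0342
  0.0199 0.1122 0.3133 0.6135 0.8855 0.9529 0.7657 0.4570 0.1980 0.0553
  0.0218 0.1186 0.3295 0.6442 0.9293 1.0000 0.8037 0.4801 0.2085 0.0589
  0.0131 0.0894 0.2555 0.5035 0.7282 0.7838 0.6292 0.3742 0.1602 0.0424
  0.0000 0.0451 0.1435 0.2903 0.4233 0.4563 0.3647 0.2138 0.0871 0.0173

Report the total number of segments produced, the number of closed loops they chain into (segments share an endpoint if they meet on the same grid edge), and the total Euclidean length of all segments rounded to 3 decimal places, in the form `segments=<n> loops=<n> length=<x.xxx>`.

segments=12 loops=1 length=9.935

cell (0,3): code 0100 → (0.257,4.000)–(1.000,3.300)
cell (0,4): code 1100 → (0.064,5.000)–(0.257,4.000)
cell (0,5): code 1100 → (0.682,6.000)–(0.064,5.000)
cell (0,6): code 1000 → (1.000,6.229)–(0.682,6.000)
cell (1,3): code 0110 → (1.000,3.300)–(2.000,3.178)
cell (1,6): code 1001 → (2.000,6.336)–(1.000,6.229)
cell (2,3): code 0110 → (2.000,3.178)–(3.000,3.852)
cell (2,5): code 1011 → (3.000,5.574)–(2.623,6.000)
cell (2,6): code 0001 → (2.623,6.000)–(2.000,6.336)
cell (3,3): code 0010 → (3.000,3.852)–(3.109,4.000)
cell (3,4): code 0011 → (3.109,4.000)–(3.271,5.000)
cell (3,5): code 0001 → (3.271,5.000)–(3.000,5.574)
total: 12 segments, chained into 1 closed loop(s), length Σ = 9.934543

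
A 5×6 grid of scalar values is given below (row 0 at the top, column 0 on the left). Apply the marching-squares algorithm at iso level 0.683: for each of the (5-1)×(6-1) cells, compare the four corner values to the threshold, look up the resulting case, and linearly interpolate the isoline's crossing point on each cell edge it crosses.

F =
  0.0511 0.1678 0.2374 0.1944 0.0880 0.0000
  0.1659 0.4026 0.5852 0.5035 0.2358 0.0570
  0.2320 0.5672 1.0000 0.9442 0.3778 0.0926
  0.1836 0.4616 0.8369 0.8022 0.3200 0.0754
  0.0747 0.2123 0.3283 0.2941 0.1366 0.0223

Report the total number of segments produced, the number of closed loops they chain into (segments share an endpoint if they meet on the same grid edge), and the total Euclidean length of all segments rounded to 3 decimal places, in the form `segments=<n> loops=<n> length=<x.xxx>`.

cell (1,1): code 0100 → (1.236,2.000)–(2.000,1.268)
cell (1,2): code 1100 → (1.407,3.000)–(1.236,2.000)
cell (1,3): code 1000 → (2.000,3.461)–(1.407,3.000)
cell (2,1): code 0110 → (2.000,1.268)–(3.000,1.590)
cell (2,3): code 1001 → (3.000,3.247)–(2.000,3.461)
cell (3,1): code 0010 → (3.000,1.590)–(3.303,2.000)
cell (3,2): code 0011 → (3.303,2.000)–(3.235,3.000)
cell (3,3): code 0001 → (3.235,3.000)–(3.000,3.247)
total: 8 segments, chained into 1 closed loop(s), length Σ = 6.750161

segments=8 loops=1 length=6.750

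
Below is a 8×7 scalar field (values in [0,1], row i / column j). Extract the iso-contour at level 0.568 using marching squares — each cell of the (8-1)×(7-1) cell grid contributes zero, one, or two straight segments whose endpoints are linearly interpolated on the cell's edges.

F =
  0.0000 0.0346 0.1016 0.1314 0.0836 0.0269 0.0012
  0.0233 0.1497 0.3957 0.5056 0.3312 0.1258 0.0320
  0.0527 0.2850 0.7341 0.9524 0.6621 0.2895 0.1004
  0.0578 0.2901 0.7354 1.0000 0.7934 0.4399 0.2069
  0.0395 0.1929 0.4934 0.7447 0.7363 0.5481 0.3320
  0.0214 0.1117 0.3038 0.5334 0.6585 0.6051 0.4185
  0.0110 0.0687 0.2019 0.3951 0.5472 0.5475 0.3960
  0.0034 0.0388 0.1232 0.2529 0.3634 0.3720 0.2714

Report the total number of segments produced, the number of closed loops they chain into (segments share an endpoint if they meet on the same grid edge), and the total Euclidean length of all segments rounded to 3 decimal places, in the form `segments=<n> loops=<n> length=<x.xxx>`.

segments=16 loops=1 length=12.770

cell (1,1): code 0100 → (1.509,2.000)–(2.000,1.630)
cell (1,2): code 1100 → (1.140,3.000)–(1.509,2.000)
cell (1,3): code 1100 → (1.716,4.000)–(1.140,3.000)
cell (1,4): code 1000 → (2.000,4.253)–(1.716,4.000)
cell (2,1): code 0110 → (2.000,1.630)–(3.000,1.624)
cell (2,4): code 1001 → (3.000,4.638)–(2.000,4.253)
cell (3,1): code 0010 → (3.000,1.624)–(3.692,2.000)
cell (3,2): code 0111 → (3.692,2.000)–(4.000,2.297)
cell (3,4): code 1001 → (4.000,4.894)–(3.000,4.638)
cell (4,2): code 0010 → (4.000,2.297)–(4.836,3.000)
cell (4,3): code 0111 → (4.836,3.000)–(5.000,3.277)
cell (4,4): code 1101 → (4.349,5.000)–(4.000,4.894)
cell (4,5): code 1000 → (5.000,5.199)–(4.349,5.000)
cell (5,3): code 0010 → (5.000,3.277)–(5.813,4.000)
cell (5,4): code 0011 → (5.813,4.000)–(5.644,5.000)
cell (5,5): code 0001 → (5.644,5.000)–(5.000,5.199)
total: 16 segments, chained into 1 closed loop(s), length Σ = 12.770217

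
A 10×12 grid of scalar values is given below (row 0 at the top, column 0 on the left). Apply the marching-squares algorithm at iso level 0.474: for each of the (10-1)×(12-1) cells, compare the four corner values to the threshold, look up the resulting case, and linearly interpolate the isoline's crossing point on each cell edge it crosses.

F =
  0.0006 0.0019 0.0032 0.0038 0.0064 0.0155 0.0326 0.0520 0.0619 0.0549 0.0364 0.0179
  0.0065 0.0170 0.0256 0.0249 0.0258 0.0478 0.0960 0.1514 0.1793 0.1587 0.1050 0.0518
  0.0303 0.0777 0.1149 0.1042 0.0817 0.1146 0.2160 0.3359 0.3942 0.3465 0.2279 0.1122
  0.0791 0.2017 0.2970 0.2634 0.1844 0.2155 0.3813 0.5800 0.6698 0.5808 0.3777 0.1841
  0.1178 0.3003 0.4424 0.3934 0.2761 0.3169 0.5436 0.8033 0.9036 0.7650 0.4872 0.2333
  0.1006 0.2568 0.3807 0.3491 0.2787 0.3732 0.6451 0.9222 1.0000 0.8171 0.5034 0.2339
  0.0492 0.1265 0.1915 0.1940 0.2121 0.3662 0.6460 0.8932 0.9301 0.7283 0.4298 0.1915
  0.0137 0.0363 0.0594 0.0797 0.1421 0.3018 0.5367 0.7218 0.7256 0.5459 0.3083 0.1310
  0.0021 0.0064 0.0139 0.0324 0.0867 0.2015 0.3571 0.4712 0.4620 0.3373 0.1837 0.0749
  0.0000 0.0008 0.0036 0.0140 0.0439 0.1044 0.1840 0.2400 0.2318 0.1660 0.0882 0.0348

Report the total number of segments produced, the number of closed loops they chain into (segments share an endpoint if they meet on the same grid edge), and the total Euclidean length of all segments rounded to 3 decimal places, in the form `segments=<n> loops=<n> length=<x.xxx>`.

segments=20 loops=1 length=16.390

cell (2,6): code 0100 → (2.566,7.000)–(3.000,6.467)
cell (2,7): code 1100 → (2.290,8.000)–(2.566,7.000)
cell (2,8): code 1100 → (2.544,9.000)–(2.290,8.000)
cell (2,9): code 1000 → (3.000,9.526)–(2.544,9.000)
cell (3,5): code 0100 → (3.571,6.000)–(4.000,5.693)
cell (3,6): code 1110 → (3.000,6.467)–(3.571,6.000)
cell (3,9): code 1101 → (3.879,10.000)–(3.000,9.526)
cell (3,10): code 1000 → (4.000,10.052)–(3.879,10.000)
cell (4,5): code 0110 → (4.000,5.693)–(5.000,5.371)
cell (4,10): code 1001 → (5.000,10.109)–(4.000,10.052)
cell (5,5): code 0110 → (5.000,5.371)–(6.000,5.385)
cell (5,9): code 1011 → (6.000,9.852)–(5.399,10.000)
cell (5,10): code 0001 → (5.399,10.000)–(5.000,10.109)
cell (6,5): code 0110 → (6.000,5.385)–(7.000,5.733)
cell (6,9): code 1001 → (7.000,9.303)–(6.000,9.852)
cell (7,5): code 0010 → (7.000,5.733)–(7.349,6.000)
cell (7,6): code 0011 → (7.349,6.000)–(7.989,7.000)
cell (7,7): code 0011 → (7.989,7.000)–(7.954,8.000)
cell (7,8): code 0011 → (7.954,8.000)–(7.345,9.000)
cell (7,9): code 0001 → (7.345,9.000)–(7.000,9.303)
total: 20 segments, chained into 1 closed loop(s), length Σ = 16.390210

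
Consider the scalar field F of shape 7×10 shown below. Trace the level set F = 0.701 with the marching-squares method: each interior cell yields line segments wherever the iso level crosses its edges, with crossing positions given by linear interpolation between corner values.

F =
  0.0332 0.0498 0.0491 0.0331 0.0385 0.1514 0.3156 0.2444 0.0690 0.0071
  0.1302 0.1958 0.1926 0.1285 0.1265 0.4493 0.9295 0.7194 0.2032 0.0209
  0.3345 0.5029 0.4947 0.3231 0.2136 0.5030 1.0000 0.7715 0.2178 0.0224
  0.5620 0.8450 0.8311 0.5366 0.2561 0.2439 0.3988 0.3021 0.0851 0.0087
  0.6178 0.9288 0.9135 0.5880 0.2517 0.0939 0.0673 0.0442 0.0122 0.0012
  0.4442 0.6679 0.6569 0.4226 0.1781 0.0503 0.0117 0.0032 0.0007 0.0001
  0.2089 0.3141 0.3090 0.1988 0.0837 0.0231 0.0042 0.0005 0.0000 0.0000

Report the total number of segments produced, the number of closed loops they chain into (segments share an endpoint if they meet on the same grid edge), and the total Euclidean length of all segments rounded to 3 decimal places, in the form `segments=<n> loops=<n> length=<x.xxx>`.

segments=16 loops=2 length=13.249

cell (0,5): code 0100 → (0.628,6.000)–(1.000,5.524)
cell (0,6): code 1100 → (0.961,7.000)–(0.628,6.000)
cell (0,7): code 1000 → (1.000,7.036)–(0.961,7.000)
cell (1,5): code 0110 → (1.000,5.524)–(2.000,5.398)
cell (1,7): code 1001 → (2.000,7.127)–(1.000,7.036)
cell (2,0): code 0100 → (2.579,1.000)–(3.000,0.491)
cell (2,1): code 1100 → (2.613,2.000)–(2.579,1.000)
cell (2,2): code 1000 → (3.000,2.442)–(2.613,2.000)
cell (2,5): code 0010 → (2.000,5.398)–(2.497,6.000)
cell (2,6): code 0011 → (2.497,6.000)–(2.150,7.000)
cell (2,7): code 0001 → (2.150,7.000)–(2.000,7.127)
cell (3,0): code 0110 → (3.000,0.491)–(4.000,0.268)
cell (3,2): code 1001 → (4.000,2.653)–(3.000,2.442)
cell (4,0): code 0010 → (4.000,0.268)–(4.873,1.000)
cell (4,1): code 0011 → (4.873,1.000)–(4.828,2.000)
cell (4,2): code 0001 → (4.828,2.000)–(4.000,2.653)
total: 16 segments, chained into 2 closed loop(s), length Σ = 13.249025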